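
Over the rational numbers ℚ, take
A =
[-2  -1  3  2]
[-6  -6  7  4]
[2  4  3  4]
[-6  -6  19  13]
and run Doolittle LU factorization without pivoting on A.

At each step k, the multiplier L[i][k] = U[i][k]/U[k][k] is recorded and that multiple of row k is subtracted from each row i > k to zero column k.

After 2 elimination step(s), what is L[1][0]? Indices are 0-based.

L[1][0] = 3

k=0: U[0][0]=-2
  eliminate (1,0): mult=3, new row 1: (0, -3, -2, -2); set L[1][0]=3
  eliminate (2,0): mult=-1, new row 2: (0, 3, 6, 6); set L[2][0]=-1
  eliminate (3,0): mult=3, new row 3: (0, -3, 10, 7); set L[3][0]=3
k=1: U[1][1]=-3
  eliminate (2,1): mult=-1, new row 2: (0, 0, 4, 4); set L[2][1]=-1
  eliminate (3,1): mult=1, new row 3: (0, 0, 12, 9); set L[3][1]=1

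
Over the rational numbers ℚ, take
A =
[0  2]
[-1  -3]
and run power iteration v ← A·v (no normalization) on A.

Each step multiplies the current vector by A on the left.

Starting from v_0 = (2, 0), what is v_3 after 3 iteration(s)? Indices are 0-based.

v_0 = (2, 0).
v_1 = A·v_0 = (0, -2).
v_2 = A·v_1 = (-4, 6).
v_3 = A·v_2 = (12, -14).

v_3 = (12, -14)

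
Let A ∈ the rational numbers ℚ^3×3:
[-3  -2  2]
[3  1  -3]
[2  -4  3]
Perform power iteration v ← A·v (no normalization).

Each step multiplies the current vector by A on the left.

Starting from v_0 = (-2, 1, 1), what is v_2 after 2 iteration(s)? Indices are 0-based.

v_0 = (-2, 1, 1).
v_1 = A·v_0 = (6, -8, -5).
v_2 = A·v_1 = (-12, 25, 29).

v_2 = (-12, 25, 29)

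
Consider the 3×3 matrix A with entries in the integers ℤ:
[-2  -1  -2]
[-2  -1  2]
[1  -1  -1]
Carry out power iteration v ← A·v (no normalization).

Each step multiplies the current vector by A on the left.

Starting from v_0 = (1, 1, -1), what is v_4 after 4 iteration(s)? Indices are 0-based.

v_4 = (77, 49, -5)

v_0 = (1, 1, -1).
v_1 = A·v_0 = (-1, -5, 1).
v_2 = A·v_1 = (5, 9, 3).
v_3 = A·v_2 = (-25, -13, -7).
v_4 = A·v_3 = (77, 49, -5).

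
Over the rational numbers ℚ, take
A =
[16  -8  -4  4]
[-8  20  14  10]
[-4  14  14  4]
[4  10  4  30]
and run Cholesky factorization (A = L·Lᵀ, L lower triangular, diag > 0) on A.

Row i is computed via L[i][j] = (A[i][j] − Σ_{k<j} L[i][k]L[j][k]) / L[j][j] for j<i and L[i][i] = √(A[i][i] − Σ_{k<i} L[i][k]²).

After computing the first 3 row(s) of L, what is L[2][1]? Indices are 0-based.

L[2][1] = 3

Step 1: L[0][0] = √(16) = 4.
  L[1][0] = (-8) / L[0][0] = -2.
Step 2: L[1][1] = √(16) = 4.
  L[2][0] = (-4) / L[0][0] = -1.
  L[2][1] = (12) / L[1][1] = 3.
Step 3: L[2][2] = √(4) = 2.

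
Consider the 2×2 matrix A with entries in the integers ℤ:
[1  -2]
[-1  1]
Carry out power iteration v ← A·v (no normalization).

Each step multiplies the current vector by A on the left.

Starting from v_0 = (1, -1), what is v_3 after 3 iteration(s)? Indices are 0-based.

v_0 = (1, -1).
v_1 = A·v_0 = (3, -2).
v_2 = A·v_1 = (7, -5).
v_3 = A·v_2 = (17, -12).

v_3 = (17, -12)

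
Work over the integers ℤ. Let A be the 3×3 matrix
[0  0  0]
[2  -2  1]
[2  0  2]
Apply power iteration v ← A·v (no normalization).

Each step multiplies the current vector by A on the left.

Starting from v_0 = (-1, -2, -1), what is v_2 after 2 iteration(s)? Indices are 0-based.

v_0 = (-1, -2, -1).
v_1 = A·v_0 = (0, 1, -4).
v_2 = A·v_1 = (0, -6, -8).

v_2 = (0, -6, -8)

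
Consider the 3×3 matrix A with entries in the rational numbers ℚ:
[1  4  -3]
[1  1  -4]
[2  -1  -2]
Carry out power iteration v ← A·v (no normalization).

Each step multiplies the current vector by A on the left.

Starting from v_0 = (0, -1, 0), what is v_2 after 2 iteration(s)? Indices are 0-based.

v_2 = (-11, -9, -9)

v_0 = (0, -1, 0).
v_1 = A·v_0 = (-4, -1, 1).
v_2 = A·v_1 = (-11, -9, -9).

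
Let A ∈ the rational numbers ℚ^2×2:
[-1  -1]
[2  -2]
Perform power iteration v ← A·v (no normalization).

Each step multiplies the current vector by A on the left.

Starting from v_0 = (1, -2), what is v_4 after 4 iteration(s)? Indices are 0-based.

v_0 = (1, -2).
v_1 = A·v_0 = (1, 6).
v_2 = A·v_1 = (-7, -10).
v_3 = A·v_2 = (17, 6).
v_4 = A·v_3 = (-23, 22).

v_4 = (-23, 22)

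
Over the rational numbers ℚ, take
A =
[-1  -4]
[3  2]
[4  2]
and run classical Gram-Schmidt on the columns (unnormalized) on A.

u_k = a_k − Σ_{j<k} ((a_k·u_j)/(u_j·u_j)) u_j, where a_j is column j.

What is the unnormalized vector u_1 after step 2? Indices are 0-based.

u_1 = (-43/13, -1/13, -10/13)

Step 1: u_0 = a_0 = (-1, 3, 4).
Step 2: u_1 = a_1 − (9/13)·u_0 = (-43/13, -1/13, -10/13).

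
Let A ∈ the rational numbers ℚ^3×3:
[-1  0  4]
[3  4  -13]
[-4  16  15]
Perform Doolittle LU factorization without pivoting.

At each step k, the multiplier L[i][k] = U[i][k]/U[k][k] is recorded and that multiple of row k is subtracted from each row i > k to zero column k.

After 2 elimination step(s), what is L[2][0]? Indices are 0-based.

Step 1: pivot at (0,0) is -1.
  row1 ← row1 − (-3)·row0  ⇒  L[1][0]=-3, U row1=(0, 4, -1)
  row2 ← row2 − (4)·row0  ⇒  L[2][0]=4, U row2=(0, 16, -1)
Step 2: pivot at (1,1) is 4.
  row2 ← row2 − (4)·row1  ⇒  L[2][1]=4, U row2=(0, 0, 3)

L[2][0] = 4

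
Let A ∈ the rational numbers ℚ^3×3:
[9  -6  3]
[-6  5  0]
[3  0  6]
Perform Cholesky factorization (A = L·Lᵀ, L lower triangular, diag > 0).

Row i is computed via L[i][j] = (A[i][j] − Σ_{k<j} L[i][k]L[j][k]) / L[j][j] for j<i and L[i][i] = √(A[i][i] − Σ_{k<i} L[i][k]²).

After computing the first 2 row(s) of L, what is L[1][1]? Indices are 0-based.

Step 1: L[0][0] = √(9) = 3.
  L[1][0] = (-6) / L[0][0] = -2.
Step 2: L[1][1] = √(1) = 1.

L[1][1] = 1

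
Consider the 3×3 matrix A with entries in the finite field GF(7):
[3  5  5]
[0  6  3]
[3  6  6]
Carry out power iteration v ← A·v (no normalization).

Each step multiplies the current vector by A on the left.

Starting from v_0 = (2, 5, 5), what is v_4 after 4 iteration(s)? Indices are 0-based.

v_0 = (2, 5, 5).
v_1 = A·v_0 = (0, 3, 3).
v_2 = A·v_1 = (2, 6, 1).
v_3 = A·v_2 = (6, 4, 6).
v_4 = A·v_3 = (5, 0, 1).

v_4 = (5, 0, 1)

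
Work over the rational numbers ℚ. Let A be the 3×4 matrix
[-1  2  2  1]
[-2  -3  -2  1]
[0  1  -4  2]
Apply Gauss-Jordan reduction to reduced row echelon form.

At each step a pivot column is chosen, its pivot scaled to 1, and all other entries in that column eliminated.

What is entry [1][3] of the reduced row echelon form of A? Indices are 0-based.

pivot(0,0)=-1: scale R0 → (1, -2, -2, -1)
  clear (1,0): R1 −= (-2)R0 → (0, -7, -6, -1)
pivot(1,1)=-7: scale R1 → (0, 1, 6/7, 1/7)
  clear (0,1): R0 −= (-2)R1 → (1, 0, -2/7, -5/7)
  clear (2,1): R2 −= (1)R1 → (0, 0, -34/7, 13/7)
pivot(2,2)=-34/7: scale R2 → (0, 0, 1, -13/34)
  clear (0,2): R0 −= (-2/7)R2 → (1, 0, 0, -14/17)
  clear (1,2): R1 −= (6/7)R2 → (0, 1, 0, 8/17)

M[1][3] = 8/17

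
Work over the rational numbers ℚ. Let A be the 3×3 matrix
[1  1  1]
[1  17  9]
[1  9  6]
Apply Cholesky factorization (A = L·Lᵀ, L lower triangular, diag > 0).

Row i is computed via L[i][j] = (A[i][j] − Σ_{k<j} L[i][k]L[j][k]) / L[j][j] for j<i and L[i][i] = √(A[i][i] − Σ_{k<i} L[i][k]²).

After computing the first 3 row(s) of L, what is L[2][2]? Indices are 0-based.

Step 1: L[0][0] = √(1) = 1.
  L[1][0] = (1) / L[0][0] = 1.
Step 2: L[1][1] = √(16) = 4.
  L[2][0] = (1) / L[0][0] = 1.
  L[2][1] = (8) / L[1][1] = 2.
Step 3: L[2][2] = √(1) = 1.

L[2][2] = 1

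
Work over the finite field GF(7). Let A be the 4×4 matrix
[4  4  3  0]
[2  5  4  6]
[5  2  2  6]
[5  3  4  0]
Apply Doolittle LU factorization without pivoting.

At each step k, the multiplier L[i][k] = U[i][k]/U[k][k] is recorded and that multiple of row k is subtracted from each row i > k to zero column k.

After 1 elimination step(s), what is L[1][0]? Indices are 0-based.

L[1][0] = 4

k=0: U[0][0]=4
  eliminate (1,0): mult=4, new row 1: (0, 3, 6, 6); set L[1][0]=4
  eliminate (2,0): mult=3, new row 2: (0, 4, 0, 6); set L[2][0]=3
  eliminate (3,0): mult=3, new row 3: (0, 5, 2, 0); set L[3][0]=3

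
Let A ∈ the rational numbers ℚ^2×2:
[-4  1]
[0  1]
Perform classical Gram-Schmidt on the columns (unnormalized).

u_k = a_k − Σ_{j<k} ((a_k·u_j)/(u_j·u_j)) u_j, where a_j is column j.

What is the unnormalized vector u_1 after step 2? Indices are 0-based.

Step 1: u_0 = a_0 = (-4, 0).
Step 2: u_1 = a_1 − (-1/4)·u_0 = (0, 1).

u_1 = (0, 1)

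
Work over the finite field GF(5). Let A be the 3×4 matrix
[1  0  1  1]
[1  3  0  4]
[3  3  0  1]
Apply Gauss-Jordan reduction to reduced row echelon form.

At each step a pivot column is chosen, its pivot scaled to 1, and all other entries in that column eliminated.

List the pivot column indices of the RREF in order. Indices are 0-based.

step 1: normalize row 0 (÷1) = (1, 0, 1, 1)
  row 1: subtract 1×row0 = (0, 3, 4, 3)
  row 2: subtract 3×row0 = (0, 3, 2, 3)
step 2: normalize row 1 (÷3) = (0, 1, 3, 1)
  row 2: subtract 3×row1 = (0, 0, 3, 0)
step 3: normalize row 2 (÷3) = (0, 0, 1, 0)
  row 0: subtract 1×row2 = (1, 0, 0, 1)
  row 1: subtract 3×row2 = (0, 1, 0, 1)

pivot columns: 0, 1, 2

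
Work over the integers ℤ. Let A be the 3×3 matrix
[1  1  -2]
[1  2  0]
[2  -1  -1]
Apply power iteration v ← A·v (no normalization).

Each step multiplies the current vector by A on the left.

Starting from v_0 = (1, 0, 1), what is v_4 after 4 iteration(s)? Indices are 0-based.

v_0 = (1, 0, 1).
v_1 = A·v_0 = (-1, 1, 1).
v_2 = A·v_1 = (-2, 1, -4).
v_3 = A·v_2 = (7, 0, -1).
v_4 = A·v_3 = (9, 7, 15).

v_4 = (9, 7, 15)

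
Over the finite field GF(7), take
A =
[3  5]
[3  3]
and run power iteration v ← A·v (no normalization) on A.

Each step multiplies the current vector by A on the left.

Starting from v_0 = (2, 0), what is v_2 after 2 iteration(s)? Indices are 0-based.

v_2 = (6, 1)

v_0 = (2, 0).
v_1 = A·v_0 = (6, 6).
v_2 = A·v_1 = (6, 1).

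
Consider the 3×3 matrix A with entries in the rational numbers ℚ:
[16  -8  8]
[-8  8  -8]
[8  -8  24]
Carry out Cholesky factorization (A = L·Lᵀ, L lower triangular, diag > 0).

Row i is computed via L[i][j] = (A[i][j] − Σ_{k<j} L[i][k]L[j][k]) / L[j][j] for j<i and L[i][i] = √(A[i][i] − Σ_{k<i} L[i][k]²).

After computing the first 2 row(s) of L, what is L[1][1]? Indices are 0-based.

L[1][1] = 2

Step 1: L[0][0] = √(16) = 4.
  L[1][0] = (-8) / L[0][0] = -2.
Step 2: L[1][1] = √(4) = 2.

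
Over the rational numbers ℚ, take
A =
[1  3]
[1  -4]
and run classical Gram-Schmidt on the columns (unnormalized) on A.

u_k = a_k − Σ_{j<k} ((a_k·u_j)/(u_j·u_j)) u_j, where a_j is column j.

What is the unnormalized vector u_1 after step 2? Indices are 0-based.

u_1 = (7/2, -7/2)

Step 1: u_0 = a_0 = (1, 1).
Step 2: u_1 = a_1 − (-1/2)·u_0 = (7/2, -7/2).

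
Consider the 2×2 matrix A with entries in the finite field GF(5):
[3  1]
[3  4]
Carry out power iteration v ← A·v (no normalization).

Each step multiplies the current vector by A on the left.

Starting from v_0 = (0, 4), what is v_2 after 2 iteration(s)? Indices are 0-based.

v_2 = (3, 1)

v_0 = (0, 4).
v_1 = A·v_0 = (4, 1).
v_2 = A·v_1 = (3, 1).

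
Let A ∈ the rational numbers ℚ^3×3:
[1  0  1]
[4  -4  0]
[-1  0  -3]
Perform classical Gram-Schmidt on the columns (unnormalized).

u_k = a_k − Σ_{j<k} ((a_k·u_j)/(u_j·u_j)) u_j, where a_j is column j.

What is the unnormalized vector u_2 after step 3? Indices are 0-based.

u_2 = (-1, 0, -1)

Step 1: u_0 = a_0 = (1, 4, -1).
Step 2: u_1 = a_1 − (-8/9)·u_0 = (8/9, -4/9, -8/9).
Step 3: u_2 = a_2 − (2/9)·u_0 − (2)·u_1 = (-1, 0, -1).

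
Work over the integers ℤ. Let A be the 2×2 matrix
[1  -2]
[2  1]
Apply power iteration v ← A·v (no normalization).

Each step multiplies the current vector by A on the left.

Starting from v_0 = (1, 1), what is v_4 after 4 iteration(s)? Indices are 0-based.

v_0 = (1, 1).
v_1 = A·v_0 = (-1, 3).
v_2 = A·v_1 = (-7, 1).
v_3 = A·v_2 = (-9, -13).
v_4 = A·v_3 = (17, -31).

v_4 = (17, -31)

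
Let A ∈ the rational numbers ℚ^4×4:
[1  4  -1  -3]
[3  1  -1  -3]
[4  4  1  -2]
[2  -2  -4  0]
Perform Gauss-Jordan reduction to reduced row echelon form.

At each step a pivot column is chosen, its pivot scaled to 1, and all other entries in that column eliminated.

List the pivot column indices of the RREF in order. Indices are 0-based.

pivot columns: 0, 1, 2, 3

pivot(0,0)=1: scale R0 → (1, 4, -1, -3)
  clear (1,0): R1 −= (3)R0 → (0, -11, 2, 6)
  clear (2,0): R2 −= (4)R0 → (0, -12, 5, 10)
  clear (3,0): R3 −= (2)R0 → (0, -10, -2, 6)
pivot(1,1)=-11: scale R1 → (0, 1, -2/11, -6/11)
  clear (0,1): R0 −= (4)R1 → (1, 0, -3/11, -9/11)
  clear (2,1): R2 −= (-12)R1 → (0, 0, 31/11, 38/11)
  clear (3,1): R3 −= (-10)R1 → (0, 0, -42/11, 6/11)
pivot(2,2)=31/11: scale R2 → (0, 0, 1, 38/31)
  clear (0,2): R0 −= (-3/11)R2 → (1, 0, 0, -15/31)
  clear (1,2): R1 −= (-2/11)R2 → (0, 1, 0, -10/31)
  clear (3,2): R3 −= (-42/11)R2 → (0, 0, 0, 162/31)
pivot(3,3)=162/31: scale R3 → (0, 0, 0, 1)
  clear (0,3): R0 −= (-15/31)R3 → (1, 0, 0, 0)
  clear (1,3): R1 −= (-10/31)R3 → (0, 1, 0, 0)
  clear (2,3): R2 −= (38/31)R3 → (0, 0, 1, 0)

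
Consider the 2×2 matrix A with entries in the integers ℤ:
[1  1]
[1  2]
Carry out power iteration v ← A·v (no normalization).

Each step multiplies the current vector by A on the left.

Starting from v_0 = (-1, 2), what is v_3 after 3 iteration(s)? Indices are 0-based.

v_3 = (11, 18)

v_0 = (-1, 2).
v_1 = A·v_0 = (1, 3).
v_2 = A·v_1 = (4, 7).
v_3 = A·v_2 = (11, 18).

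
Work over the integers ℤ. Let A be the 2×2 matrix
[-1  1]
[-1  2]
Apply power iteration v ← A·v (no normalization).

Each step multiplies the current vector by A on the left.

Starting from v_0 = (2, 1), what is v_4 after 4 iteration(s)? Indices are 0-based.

v_0 = (2, 1).
v_1 = A·v_0 = (-1, 0).
v_2 = A·v_1 = (1, 1).
v_3 = A·v_2 = (0, 1).
v_4 = A·v_3 = (1, 2).

v_4 = (1, 2)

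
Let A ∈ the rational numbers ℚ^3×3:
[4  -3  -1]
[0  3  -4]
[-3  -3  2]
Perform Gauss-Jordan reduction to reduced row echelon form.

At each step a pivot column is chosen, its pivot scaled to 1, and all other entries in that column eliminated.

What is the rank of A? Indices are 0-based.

pivot(0,0)=4: scale R0 → (1, -3/4, -1/4)
  clear (2,0): R2 −= (-3)R0 → (0, -21/4, 5/4)
pivot(1,1)=3: scale R1 → (0, 1, -4/3)
  clear (0,1): R0 −= (-3/4)R1 → (1, 0, -5/4)
  clear (2,1): R2 −= (-21/4)R1 → (0, 0, -23/4)
pivot(2,2)=-23/4: scale R2 → (0, 0, 1)
  clear (0,2): R0 −= (-5/4)R2 → (1, 0, 0)
  clear (1,2): R1 −= (-4/3)R2 → (0, 1, 0)

rank = 3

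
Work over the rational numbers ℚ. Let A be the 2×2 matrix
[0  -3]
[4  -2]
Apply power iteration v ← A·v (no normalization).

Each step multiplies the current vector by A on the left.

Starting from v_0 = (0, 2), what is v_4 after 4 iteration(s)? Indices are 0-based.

v_0 = (0, 2).
v_1 = A·v_0 = (-6, -4).
v_2 = A·v_1 = (12, -16).
v_3 = A·v_2 = (48, 80).
v_4 = A·v_3 = (-240, 32).

v_4 = (-240, 32)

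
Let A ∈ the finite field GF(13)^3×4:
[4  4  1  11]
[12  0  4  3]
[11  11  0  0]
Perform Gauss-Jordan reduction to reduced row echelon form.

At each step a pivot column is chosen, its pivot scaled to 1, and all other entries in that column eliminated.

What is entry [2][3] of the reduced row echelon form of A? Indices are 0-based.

step 1: normalize row 0 (÷4) = (1, 1, 10, 6)
  row 1: subtract 12×row0 = (0, 1, 1, 9)
  row 2: subtract 11×row0 = (0, 0, 7, 12)
step 2: normalize row 1 (÷1) = (0, 1, 1, 9)
  row 0: subtract 1×row1 = (1, 0, 9, 10)
step 3: normalize row 2 (÷7) = (0, 0, 1, 11)
  row 0: subtract 9×row2 = (1, 0, 0, 2)
  row 1: subtract 1×row2 = (0, 1, 0, 11)

M[2][3] = 11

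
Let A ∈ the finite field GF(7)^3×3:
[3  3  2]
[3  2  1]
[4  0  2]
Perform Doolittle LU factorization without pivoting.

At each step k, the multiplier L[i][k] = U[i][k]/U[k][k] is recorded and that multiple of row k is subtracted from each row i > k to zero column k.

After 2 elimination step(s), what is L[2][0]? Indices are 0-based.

Step 1: pivot at (0,0) is 3.
  row1 ← row1 − (1)·row0  ⇒  L[1][0]=1, U row1=(0, 6, 6)
  row2 ← row2 − (6)·row0  ⇒  L[2][0]=6, U row2=(0, 3, 4)
Step 2: pivot at (1,1) is 6.
  row2 ← row2 − (4)·row1  ⇒  L[2][1]=4, U row2=(0, 0, 1)

L[2][0] = 6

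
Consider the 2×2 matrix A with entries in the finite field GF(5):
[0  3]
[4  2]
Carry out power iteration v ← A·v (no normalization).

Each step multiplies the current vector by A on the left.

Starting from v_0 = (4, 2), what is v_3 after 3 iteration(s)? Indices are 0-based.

v_3 = (2, 3)

v_0 = (4, 2).
v_1 = A·v_0 = (1, 0).
v_2 = A·v_1 = (0, 4).
v_3 = A·v_2 = (2, 3).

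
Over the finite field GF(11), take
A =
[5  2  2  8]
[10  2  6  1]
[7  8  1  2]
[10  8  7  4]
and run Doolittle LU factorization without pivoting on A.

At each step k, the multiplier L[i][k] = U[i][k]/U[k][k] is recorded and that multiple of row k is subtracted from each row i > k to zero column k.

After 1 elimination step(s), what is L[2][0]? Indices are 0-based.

Step 1: pivot at (0,0) is 5.
  row1 ← row1 − (2)·row0  ⇒  L[1][0]=2, U row1=(0, 9, 2, 7)
  row2 ← row2 − (8)·row0  ⇒  L[2][0]=8, U row2=(0, 3, 7, 4)
  row3 ← row3 − (2)·row0  ⇒  L[3][0]=2, U row3=(0, 4, 3, 10)

L[2][0] = 8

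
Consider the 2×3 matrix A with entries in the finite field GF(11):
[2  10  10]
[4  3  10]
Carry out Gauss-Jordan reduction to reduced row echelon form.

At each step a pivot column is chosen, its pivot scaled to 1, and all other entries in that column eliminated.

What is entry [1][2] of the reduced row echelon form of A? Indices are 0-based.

[1] R0 /= 2  ⇒  (1, 5, 5)
     R1 -= 4·R0  ⇒  (0, 5, 1)
[2] R1 /= 5  ⇒  (0, 1, 9)
     R0 -= 5·R1  ⇒  (1, 0, 4)

M[1][2] = 9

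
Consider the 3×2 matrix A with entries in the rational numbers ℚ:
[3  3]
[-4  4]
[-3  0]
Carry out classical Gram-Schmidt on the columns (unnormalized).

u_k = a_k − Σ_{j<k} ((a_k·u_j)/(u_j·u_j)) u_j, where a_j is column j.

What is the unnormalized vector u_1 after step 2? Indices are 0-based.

u_1 = (123/34, 54/17, -21/34)

Step 1: u_0 = a_0 = (3, -4, -3).
Step 2: u_1 = a_1 − (-7/34)·u_0 = (123/34, 54/17, -21/34).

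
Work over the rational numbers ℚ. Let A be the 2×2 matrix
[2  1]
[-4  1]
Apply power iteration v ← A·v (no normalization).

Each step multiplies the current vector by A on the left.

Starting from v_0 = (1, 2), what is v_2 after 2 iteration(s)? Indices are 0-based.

v_2 = (6, -18)

v_0 = (1, 2).
v_1 = A·v_0 = (4, -2).
v_2 = A·v_1 = (6, -18).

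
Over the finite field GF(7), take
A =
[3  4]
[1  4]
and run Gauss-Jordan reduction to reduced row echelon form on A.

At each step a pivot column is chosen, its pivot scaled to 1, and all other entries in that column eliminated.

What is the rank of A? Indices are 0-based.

rank = 2

pivot(0,0)=3: scale R0 → (1, 6)
  clear (1,0): R1 −= (1)R0 → (0, 5)
pivot(1,1)=5: scale R1 → (0, 1)
  clear (0,1): R0 −= (6)R1 → (1, 0)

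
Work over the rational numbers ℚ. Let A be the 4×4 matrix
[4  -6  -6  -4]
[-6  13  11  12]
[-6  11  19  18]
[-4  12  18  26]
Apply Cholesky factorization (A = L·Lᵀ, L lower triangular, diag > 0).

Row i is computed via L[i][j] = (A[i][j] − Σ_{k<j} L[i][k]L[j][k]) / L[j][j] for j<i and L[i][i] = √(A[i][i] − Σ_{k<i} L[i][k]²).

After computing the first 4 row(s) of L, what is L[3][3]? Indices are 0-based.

Step 1: L[0][0] = √(4) = 2.
  L[1][0] = (-6) / L[0][0] = -3.
Step 2: L[1][1] = √(4) = 2.
  L[2][0] = (-6) / L[0][0] = -3.
  L[2][1] = (2) / L[1][1] = 1.
Step 3: L[2][2] = √(9) = 3.
  L[3][0] = (-4) / L[0][0] = -2.
  L[3][1] = (6) / L[1][1] = 3.
  L[3][2] = (9) / L[2][2] = 3.
Step 4: L[3][3] = √(4) = 2.

L[3][3] = 2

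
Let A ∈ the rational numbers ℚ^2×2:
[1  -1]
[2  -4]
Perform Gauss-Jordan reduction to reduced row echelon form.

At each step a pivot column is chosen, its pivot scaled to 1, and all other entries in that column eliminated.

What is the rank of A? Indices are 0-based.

step 1: normalize row 0 (÷1) = (1, -1)
  row 1: subtract 2×row0 = (0, -2)
step 2: normalize row 1 (÷-2) = (0, 1)
  row 0: subtract -1×row1 = (1, 0)

rank = 2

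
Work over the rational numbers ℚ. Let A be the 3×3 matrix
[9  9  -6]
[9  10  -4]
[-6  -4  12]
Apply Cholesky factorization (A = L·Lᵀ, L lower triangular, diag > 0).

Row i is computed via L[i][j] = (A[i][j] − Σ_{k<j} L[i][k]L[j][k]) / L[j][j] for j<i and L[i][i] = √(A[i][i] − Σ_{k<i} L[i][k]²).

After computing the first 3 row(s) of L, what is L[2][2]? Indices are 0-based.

Step 1: L[0][0] = √(9) = 3.
  L[1][0] = (9) / L[0][0] = 3.
Step 2: L[1][1] = √(1) = 1.
  L[2][0] = (-6) / L[0][0] = -2.
  L[2][1] = (2) / L[1][1] = 2.
Step 3: L[2][2] = √(4) = 2.

L[2][2] = 2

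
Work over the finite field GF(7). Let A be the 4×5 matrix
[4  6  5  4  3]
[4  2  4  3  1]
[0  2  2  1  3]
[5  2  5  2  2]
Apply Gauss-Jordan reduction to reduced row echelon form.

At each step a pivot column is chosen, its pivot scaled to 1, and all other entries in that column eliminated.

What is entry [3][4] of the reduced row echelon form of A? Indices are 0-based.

M[3][4] = 3

pivot(0,0)=4: scale R0 → (1, 5, 3, 1, 6)
  clear (1,0): R1 −= (4)R0 → (0, 3, 6, 6, 5)
  clear (3,0): R3 −= (5)R0 → (0, 5, 4, 4, 0)
pivot(1,1)=3: scale R1 → (0, 1, 2, 2, 4)
  clear (0,1): R0 −= (5)R1 → (1, 0, 0, 5, 0)
  clear (2,1): R2 −= (2)R1 → (0, 0, 5, 4, 2)
  clear (3,1): R3 −= (5)R1 → (0, 0, 1, 1, 1)
pivot(2,2)=5: scale R2 → (0, 0, 1, 5, 6)
  clear (1,2): R1 −= (2)R2 → (0, 1, 0, 6, 6)
  clear (3,2): R3 −= (1)R2 → (0, 0, 0, 3, 2)
pivot(3,3)=3: scale R3 → (0, 0, 0, 1, 3)
  clear (0,3): R0 −= (5)R3 → (1, 0, 0, 0, 6)
  clear (1,3): R1 −= (6)R3 → (0, 1, 0, 0, 2)
  clear (2,3): R2 −= (5)R3 → (0, 0, 1, 0, 5)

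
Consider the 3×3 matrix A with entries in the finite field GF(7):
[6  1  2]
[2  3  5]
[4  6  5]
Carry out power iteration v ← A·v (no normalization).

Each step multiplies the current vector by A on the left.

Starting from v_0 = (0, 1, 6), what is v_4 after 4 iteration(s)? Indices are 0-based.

v_0 = (0, 1, 6).
v_1 = A·v_0 = (6, 5, 1).
v_2 = A·v_1 = (1, 4, 3).
v_3 = A·v_2 = (2, 1, 1).
v_4 = A·v_3 = (1, 5, 5).

v_4 = (1, 5, 5)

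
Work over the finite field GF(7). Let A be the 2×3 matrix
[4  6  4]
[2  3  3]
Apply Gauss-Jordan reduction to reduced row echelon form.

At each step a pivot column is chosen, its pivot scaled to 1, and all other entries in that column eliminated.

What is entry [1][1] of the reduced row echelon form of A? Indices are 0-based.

M[1][1] = 0

pivot(0,0)=4: scale R0 → (1, 5, 1)
  clear (1,0): R1 −= (2)R0 → (0, 0, 1)
col 1: no nonzero at/below row 1; advance.
pivot(1,2)=1: scale R1 → (0, 0, 1)
  clear (0,2): R0 −= (1)R1 → (1, 5, 0)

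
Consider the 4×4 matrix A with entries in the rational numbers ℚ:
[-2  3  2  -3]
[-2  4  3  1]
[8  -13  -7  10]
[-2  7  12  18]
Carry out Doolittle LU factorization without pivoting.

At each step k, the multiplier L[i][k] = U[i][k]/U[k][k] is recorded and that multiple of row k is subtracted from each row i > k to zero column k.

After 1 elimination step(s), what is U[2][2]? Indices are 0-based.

U[2][2] = 1

[col 0] pivot -2
  R1 -= 1*R0 → (0, 1, 1, 4)  (L[1][0] := 1)
  R2 -= -4*R0 → (0, -1, 1, -2)  (L[2][0] := -4)
  R3 -= 1*R0 → (0, 4, 10, 21)  (L[3][0] := 1)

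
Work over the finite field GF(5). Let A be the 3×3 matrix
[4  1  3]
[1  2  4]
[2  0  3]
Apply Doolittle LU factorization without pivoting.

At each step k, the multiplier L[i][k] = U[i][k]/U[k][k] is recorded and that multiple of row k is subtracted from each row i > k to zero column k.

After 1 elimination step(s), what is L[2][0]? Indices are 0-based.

L[2][0] = 3

k=0: U[0][0]=4
  eliminate (1,0): mult=4, new row 1: (0, 3, 2); set L[1][0]=4
  eliminate (2,0): mult=3, new row 2: (0, 2, 4); set L[2][0]=3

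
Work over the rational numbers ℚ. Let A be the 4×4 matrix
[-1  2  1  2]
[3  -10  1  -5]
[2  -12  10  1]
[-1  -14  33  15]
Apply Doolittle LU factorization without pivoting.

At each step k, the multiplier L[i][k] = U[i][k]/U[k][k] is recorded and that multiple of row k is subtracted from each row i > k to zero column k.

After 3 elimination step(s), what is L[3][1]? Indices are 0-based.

L[3][1] = 4

[col 0] pivot -1
  R1 -= -3*R0 → (0, -4, 4, 1)  (L[1][0] := -3)
  R2 -= -2*R0 → (0, -8, 12, 5)  (L[2][0] := -2)
  R3 -= 1*R0 → (0, -16, 32, 13)  (L[3][0] := 1)
[col 1] pivot -4
  R2 -= 2*R1 → (0, 0, 4, 3)  (L[2][1] := 2)
  R3 -= 4*R1 → (0, 0, 16, 9)  (L[3][1] := 4)
[col 2] pivot 4
  R3 -= 4*R2 → (0, 0, 0, -3)  (L[3][2] := 4)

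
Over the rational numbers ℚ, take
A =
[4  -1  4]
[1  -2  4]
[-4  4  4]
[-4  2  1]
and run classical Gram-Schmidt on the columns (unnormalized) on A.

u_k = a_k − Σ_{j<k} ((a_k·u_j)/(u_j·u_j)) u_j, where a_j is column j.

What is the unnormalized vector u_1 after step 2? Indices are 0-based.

Step 1: u_0 = a_0 = (4, 1, -4, -4).
Step 2: u_1 = a_1 − (-30/49)·u_0 = (71/49, -68/49, 76/49, -22/49).

u_1 = (71/49, -68/49, 76/49, -22/49)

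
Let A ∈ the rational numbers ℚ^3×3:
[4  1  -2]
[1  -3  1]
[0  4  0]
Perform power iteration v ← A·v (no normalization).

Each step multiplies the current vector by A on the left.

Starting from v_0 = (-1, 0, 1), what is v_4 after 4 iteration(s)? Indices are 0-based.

v_0 = (-1, 0, 1).
v_1 = A·v_0 = (-6, 0, 0).
v_2 = A·v_1 = (-24, -6, 0).
v_3 = A·v_2 = (-102, -6, -24).
v_4 = A·v_3 = (-366, -108, -24).

v_4 = (-366, -108, -24)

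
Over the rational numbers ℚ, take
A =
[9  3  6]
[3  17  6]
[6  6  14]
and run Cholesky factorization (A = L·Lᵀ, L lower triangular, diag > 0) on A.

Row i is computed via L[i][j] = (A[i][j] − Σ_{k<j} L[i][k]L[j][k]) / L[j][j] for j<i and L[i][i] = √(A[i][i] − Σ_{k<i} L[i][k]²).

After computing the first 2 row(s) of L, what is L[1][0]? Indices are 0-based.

L[1][0] = 1

Step 1: L[0][0] = √(9) = 3.
  L[1][0] = (3) / L[0][0] = 1.
Step 2: L[1][1] = √(16) = 4.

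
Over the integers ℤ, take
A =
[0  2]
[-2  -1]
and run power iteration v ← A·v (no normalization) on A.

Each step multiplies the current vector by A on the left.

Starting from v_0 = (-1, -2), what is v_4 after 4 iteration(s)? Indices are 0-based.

v_4 = (-40, 4)

v_0 = (-1, -2).
v_1 = A·v_0 = (-4, 4).
v_2 = A·v_1 = (8, 4).
v_3 = A·v_2 = (8, -20).
v_4 = A·v_3 = (-40, 4).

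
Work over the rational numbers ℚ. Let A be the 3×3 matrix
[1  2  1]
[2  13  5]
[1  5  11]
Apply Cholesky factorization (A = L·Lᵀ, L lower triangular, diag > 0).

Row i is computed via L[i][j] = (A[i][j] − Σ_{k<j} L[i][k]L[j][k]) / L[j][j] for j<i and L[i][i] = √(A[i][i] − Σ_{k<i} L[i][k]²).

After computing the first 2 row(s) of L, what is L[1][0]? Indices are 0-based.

L[1][0] = 2

Step 1: L[0][0] = √(1) = 1.
  L[1][0] = (2) / L[0][0] = 2.
Step 2: L[1][1] = √(9) = 3.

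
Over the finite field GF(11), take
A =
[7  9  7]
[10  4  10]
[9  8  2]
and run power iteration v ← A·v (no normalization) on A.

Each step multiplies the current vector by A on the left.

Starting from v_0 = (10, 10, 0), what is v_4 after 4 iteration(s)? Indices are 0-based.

v_4 = (5, 10, 7)

v_0 = (10, 10, 0).
v_1 = A·v_0 = (6, 8, 5).
v_2 = A·v_1 = (6, 10, 7).
v_3 = A·v_2 = (5, 5, 5).
v_4 = A·v_3 = (5, 10, 7).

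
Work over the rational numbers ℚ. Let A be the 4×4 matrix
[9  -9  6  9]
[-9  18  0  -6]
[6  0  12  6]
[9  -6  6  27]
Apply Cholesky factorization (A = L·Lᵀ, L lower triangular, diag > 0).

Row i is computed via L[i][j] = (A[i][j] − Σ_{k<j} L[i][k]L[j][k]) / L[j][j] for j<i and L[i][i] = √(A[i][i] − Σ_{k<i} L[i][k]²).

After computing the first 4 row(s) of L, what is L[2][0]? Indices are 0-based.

L[2][0] = 2

Step 1: L[0][0] = √(9) = 3.
  L[1][0] = (-9) / L[0][0] = -3.
Step 2: L[1][1] = √(9) = 3.
  L[2][0] = (6) / L[0][0] = 2.
  L[2][1] = (6) / L[1][1] = 2.
Step 3: L[2][2] = √(4) = 2.
  L[3][0] = (9) / L[0][0] = 3.
  L[3][1] = (3) / L[1][1] = 1.
  L[3][2] = (-2) / L[2][2] = -1.
Step 4: L[3][3] = √(16) = 4.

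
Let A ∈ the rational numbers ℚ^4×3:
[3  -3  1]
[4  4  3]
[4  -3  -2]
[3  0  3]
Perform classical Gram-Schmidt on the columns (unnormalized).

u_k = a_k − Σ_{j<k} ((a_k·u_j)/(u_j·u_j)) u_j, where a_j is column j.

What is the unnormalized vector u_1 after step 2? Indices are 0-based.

u_1 = (-27/10, 22/5, -13/5, 3/10)

Step 1: u_0 = a_0 = (3, 4, 4, 3).
Step 2: u_1 = a_1 − (-1/10)·u_0 = (-27/10, 22/5, -13/5, 3/10).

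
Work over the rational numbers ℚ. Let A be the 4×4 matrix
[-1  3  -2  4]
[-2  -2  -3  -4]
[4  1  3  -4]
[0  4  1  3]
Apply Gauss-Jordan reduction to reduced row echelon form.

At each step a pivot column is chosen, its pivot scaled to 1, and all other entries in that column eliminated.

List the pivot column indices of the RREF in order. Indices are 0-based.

step 1: normalize row 0 (÷-1) = (1, -3, 2, -4)
  row 1: subtract -2×row0 = (0, -8, 1, -12)
  row 2: subtract 4×row0 = (0, 13, -5, 12)
step 2: normalize row 1 (÷-8) = (0, 1, -1/8, 3/2)
  row 0: subtract -3×row1 = (1, 0, 13/8, 1/2)
  row 2: subtract 13×row1 = (0, 0, -27/8, -15/2)
  row 3: subtract 4×row1 = (0, 0, 3/2, -3)
step 3: normalize row 2 (÷-27/8) = (0, 0, 1, 20/9)
  row 0: subtract 13/8×row2 = (1, 0, 0, -28/9)
  row 1: subtract -1/8×row2 = (0, 1, 0, 16/9)
  row 3: subtract 3/2×row2 = (0, 0, 0, -19/3)
step 4: normalize row 3 (÷-19/3) = (0, 0, 0, 1)
  row 0: subtract -28/9×row3 = (1, 0, 0, 0)
  row 1: subtract 16/9×row3 = (0, 1, 0, 0)
  row 2: subtract 20/9×row3 = (0, 0, 1, 0)

pivot columns: 0, 1, 2, 3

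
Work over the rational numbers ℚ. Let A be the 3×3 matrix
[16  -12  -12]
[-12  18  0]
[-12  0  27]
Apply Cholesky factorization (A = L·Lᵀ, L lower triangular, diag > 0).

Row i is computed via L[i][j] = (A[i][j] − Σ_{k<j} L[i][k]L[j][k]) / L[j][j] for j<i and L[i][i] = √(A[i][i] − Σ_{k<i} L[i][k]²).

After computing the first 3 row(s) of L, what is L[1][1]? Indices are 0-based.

L[1][1] = 3

Step 1: L[0][0] = √(16) = 4.
  L[1][0] = (-12) / L[0][0] = -3.
Step 2: L[1][1] = √(9) = 3.
  L[2][0] = (-12) / L[0][0] = -3.
  L[2][1] = (-9) / L[1][1] = -3.
Step 3: L[2][2] = √(9) = 3.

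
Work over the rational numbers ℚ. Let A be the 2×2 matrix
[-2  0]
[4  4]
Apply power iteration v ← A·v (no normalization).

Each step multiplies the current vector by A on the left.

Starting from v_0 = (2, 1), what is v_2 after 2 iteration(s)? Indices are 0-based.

v_0 = (2, 1).
v_1 = A·v_0 = (-4, 12).
v_2 = A·v_1 = (8, 32).

v_2 = (8, 32)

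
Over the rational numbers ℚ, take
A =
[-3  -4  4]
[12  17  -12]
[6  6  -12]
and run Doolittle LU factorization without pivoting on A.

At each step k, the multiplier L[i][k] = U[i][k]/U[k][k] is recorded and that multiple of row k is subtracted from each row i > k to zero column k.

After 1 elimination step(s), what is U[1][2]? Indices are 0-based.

U[1][2] = 4

k=0: U[0][0]=-3
  eliminate (1,0): mult=-4, new row 1: (0, 1, 4); set L[1][0]=-4
  eliminate (2,0): mult=-2, new row 2: (0, -2, -4); set L[2][0]=-2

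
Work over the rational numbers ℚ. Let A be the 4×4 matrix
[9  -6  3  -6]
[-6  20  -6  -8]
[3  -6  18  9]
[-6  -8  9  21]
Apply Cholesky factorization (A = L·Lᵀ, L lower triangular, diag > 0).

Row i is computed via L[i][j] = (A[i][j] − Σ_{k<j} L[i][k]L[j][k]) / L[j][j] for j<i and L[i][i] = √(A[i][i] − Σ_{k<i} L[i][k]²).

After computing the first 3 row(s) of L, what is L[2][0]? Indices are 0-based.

Step 1: L[0][0] = √(9) = 3.
  L[1][0] = (-6) / L[0][0] = -2.
Step 2: L[1][1] = √(16) = 4.
  L[2][0] = (3) / L[0][0] = 1.
  L[2][1] = (-4) / L[1][1] = -1.
Step 3: L[2][2] = √(16) = 4.

L[2][0] = 1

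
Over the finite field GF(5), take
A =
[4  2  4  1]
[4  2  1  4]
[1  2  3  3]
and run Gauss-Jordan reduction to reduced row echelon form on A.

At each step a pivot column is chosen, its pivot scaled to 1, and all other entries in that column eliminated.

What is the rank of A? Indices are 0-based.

rank = 3

pivot(0,0)=4: scale R0 → (1, 3, 1, 4)
  clear (1,0): R1 −= (4)R0 → (0, 0, 2, 3)
  clear (2,0): R2 −= (1)R0 → (0, 4, 2, 4)
pivot(1,1): swap R1↔R2
pivot(1,1)=4: scale R1 → (0, 1, 3, 1)
  clear (0,1): R0 −= (3)R1 → (1, 0, 2, 1)
pivot(2,2)=2: scale R2 → (0, 0, 1, 4)
  clear (0,2): R0 −= (2)R2 → (1, 0, 0, 3)
  clear (1,2): R1 −= (3)R2 → (0, 1, 0, 4)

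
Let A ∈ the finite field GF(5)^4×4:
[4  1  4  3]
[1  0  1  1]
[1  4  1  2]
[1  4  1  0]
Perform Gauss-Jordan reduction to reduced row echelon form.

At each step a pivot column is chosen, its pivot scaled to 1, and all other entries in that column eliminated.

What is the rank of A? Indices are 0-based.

pivot(0,0)=4: scale R0 → (1, 4, 1, 2)
  clear (1,0): R1 −= (1)R0 → (0, 1, 0, 4)
  clear (2,0): R2 −= (1)R0 → (0, 0, 0, 0)
  clear (3,0): R3 −= (1)R0 → (0, 0, 0, 3)
pivot(1,1)=1: scale R1 → (0, 1, 0, 4)
  clear (0,1): R0 −= (4)R1 → (1, 0, 1, 1)
col 2: no nonzero at/below row 2; advance.
pivot(2,3): swap R2↔R3
pivot(2,3)=3: scale R2 → (0, 0, 0, 1)
  clear (0,3): R0 −= (1)R2 → (1, 0, 1, 0)
  clear (1,3): R1 −= (4)R2 → (0, 1, 0, 0)

rank = 3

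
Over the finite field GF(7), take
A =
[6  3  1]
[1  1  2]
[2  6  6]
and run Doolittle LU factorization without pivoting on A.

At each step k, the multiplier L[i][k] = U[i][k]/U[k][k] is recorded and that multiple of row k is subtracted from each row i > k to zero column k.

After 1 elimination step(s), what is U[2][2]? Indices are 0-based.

U[2][2] = 1

[col 0] pivot 6
  R1 -= 6*R0 → (0, 4, 3)  (L[1][0] := 6)
  R2 -= 5*R0 → (0, 5, 1)  (L[2][0] := 5)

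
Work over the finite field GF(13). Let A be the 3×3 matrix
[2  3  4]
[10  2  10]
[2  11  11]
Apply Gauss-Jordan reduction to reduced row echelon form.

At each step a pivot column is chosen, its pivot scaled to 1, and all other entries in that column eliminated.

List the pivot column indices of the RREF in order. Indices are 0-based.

pivot columns: 0, 1, 2

step 1: normalize row 0 (÷2) = (1, 8, 2)
  row 1: subtract 10×row0 = (0, 0, 3)
  row 2: subtract 2×row0 = (0, 8, 7)
step 2: exchange rows 1,2
step 2: normalize row 1 (÷8) = (0, 1, 9)
  row 0: subtract 8×row1 = (1, 0, 8)
step 3: normalize row 2 (÷3) = (0, 0, 1)
  row 0: subtract 8×row2 = (1, 0, 0)
  row 1: subtract 9×row2 = (0, 1, 0)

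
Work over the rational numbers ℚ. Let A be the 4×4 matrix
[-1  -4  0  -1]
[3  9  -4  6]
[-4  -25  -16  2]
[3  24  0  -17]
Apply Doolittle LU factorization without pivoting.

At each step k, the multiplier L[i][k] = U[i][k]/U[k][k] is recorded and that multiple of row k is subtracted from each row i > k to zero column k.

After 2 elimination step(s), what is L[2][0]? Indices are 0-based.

L[2][0] = 4

k=0: U[0][0]=-1
  eliminate (1,0): mult=-3, new row 1: (0, -3, -4, 3); set L[1][0]=-3
  eliminate (2,0): mult=4, new row 2: (0, -9, -16, 6); set L[2][0]=4
  eliminate (3,0): mult=-3, new row 3: (0, 12, 0, -20); set L[3][0]=-3
k=1: U[1][1]=-3
  eliminate (2,1): mult=3, new row 2: (0, 0, -4, -3); set L[2][1]=3
  eliminate (3,1): mult=-4, new row 3: (0, 0, -16, -8); set L[3][1]=-4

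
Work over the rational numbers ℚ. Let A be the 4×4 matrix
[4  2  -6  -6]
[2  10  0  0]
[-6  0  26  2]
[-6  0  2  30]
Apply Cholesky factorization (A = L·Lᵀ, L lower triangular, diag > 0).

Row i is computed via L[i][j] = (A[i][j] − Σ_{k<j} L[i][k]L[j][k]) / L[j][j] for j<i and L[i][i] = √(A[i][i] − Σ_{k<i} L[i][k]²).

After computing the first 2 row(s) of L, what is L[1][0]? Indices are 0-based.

L[1][0] = 1

Step 1: L[0][0] = √(4) = 2.
  L[1][0] = (2) / L[0][0] = 1.
Step 2: L[1][1] = √(9) = 3.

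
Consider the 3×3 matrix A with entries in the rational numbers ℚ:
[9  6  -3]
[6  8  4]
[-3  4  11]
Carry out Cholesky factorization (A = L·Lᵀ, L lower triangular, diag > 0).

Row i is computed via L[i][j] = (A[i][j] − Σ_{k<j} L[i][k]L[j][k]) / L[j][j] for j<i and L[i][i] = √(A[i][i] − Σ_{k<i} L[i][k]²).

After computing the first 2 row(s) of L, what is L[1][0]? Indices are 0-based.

L[1][0] = 2

Step 1: L[0][0] = √(9) = 3.
  L[1][0] = (6) / L[0][0] = 2.
Step 2: L[1][1] = √(4) = 2.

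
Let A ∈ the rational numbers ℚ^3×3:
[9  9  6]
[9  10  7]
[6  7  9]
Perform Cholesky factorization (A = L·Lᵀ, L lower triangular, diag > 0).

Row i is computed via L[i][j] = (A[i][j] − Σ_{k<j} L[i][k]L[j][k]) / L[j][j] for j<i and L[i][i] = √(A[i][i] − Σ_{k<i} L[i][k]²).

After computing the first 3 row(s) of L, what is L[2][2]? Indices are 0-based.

L[2][2] = 2

Step 1: L[0][0] = √(9) = 3.
  L[1][0] = (9) / L[0][0] = 3.
Step 2: L[1][1] = √(1) = 1.
  L[2][0] = (6) / L[0][0] = 2.
  L[2][1] = (1) / L[1][1] = 1.
Step 3: L[2][2] = √(4) = 2.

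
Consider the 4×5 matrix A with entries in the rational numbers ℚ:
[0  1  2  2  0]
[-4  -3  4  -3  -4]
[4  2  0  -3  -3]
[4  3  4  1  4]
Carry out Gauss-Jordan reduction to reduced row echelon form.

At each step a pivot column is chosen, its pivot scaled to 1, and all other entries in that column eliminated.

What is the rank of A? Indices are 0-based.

rank = 4

pivot(0,0): swap R0↔R1
pivot(0,0)=-4: scale R0 → (1, 3/4, -1, 3/4, 1)
  clear (2,0): R2 −= (4)R0 → (0, -1, 4, -6, -7)
  clear (3,0): R3 −= (4)R0 → (0, 0, 8, -2, 0)
pivot(1,1)=1: scale R1 → (0, 1, 2, 2, 0)
  clear (0,1): R0 −= (3/4)R1 → (1, 0, -5/2, -3/4, 1)
  clear (2,1): R2 −= (-1)R1 → (0, 0, 6, -4, -7)
pivot(2,2)=6: scale R2 → (0, 0, 1, -2/3, -7/6)
  clear (0,2): R0 −= (-5/2)R2 → (1, 0, 0, -29/12, -23/12)
  clear (1,2): R1 −= (2)R2 → (0, 1, 0, 10/3, 7/3)
  clear (3,2): R3 −= (8)R2 → (0, 0, 0, 10/3, 28/3)
pivot(3,3)=10/3: scale R3 → (0, 0, 0, 1, 14/5)
  clear (0,3): R0 −= (-29/12)R3 → (1, 0, 0, 0, 97/20)
  clear (1,3): R1 −= (10/3)R3 → (0, 1, 0, 0, -7)
  clear (2,3): R2 −= (-2/3)R3 → (0, 0, 1, 0, 7/10)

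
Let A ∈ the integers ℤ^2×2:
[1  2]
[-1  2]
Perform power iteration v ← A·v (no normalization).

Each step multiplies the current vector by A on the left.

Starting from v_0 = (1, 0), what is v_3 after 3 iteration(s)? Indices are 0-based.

v_0 = (1, 0).
v_1 = A·v_0 = (1, -1).
v_2 = A·v_1 = (-1, -3).
v_3 = A·v_2 = (-7, -5).

v_3 = (-7, -5)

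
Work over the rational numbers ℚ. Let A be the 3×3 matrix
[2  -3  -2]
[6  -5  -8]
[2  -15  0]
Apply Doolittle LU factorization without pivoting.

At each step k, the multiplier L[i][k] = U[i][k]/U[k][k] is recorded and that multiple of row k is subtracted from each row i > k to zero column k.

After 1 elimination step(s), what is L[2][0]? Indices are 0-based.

k=0: U[0][0]=2
  eliminate (1,0): mult=3, new row 1: (0, 4, -2); set L[1][0]=3
  eliminate (2,0): mult=1, new row 2: (0, -12, 2); set L[2][0]=1

L[2][0] = 1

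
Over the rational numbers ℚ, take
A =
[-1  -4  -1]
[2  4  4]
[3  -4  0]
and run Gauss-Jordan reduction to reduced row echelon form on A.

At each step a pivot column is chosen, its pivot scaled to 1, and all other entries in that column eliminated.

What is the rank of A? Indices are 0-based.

step 1: normalize row 0 (÷-1) = (1, 4, 1)
  row 1: subtract 2×row0 = (0, -4, 2)
  row 2: subtract 3×row0 = (0, -16, -3)
step 2: normalize row 1 (÷-4) = (0, 1, -1/2)
  row 0: subtract 4×row1 = (1, 0, 3)
  row 2: subtract -16×row1 = (0, 0, -11)
step 3: normalize row 2 (÷-11) = (0, 0, 1)
  row 0: subtract 3×row2 = (1, 0, 0)
  row 1: subtract -1/2×row2 = (0, 1, 0)

rank = 3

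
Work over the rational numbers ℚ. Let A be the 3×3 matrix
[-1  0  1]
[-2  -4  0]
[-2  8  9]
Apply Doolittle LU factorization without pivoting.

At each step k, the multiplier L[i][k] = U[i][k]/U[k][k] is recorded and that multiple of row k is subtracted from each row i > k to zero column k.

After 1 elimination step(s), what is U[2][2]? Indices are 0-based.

Step 1: pivot at (0,0) is -1.
  row1 ← row1 − (2)·row0  ⇒  L[1][0]=2, U row1=(0, -4, -2)
  row2 ← row2 − (2)·row0  ⇒  L[2][0]=2, U row2=(0, 8, 7)

U[2][2] = 7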